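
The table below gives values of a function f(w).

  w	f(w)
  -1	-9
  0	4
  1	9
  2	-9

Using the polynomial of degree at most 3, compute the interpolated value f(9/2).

Evaluate each Lagrange basis at w = 9/2:
L_0(9/2) = (9/2)·(7/2)·(5/2)/[(-1)·(-2)·(-3)] = -105/16
L_1(9/2) = (11/2)·(7/2)·(5/2)/[(1)·(-1)·(-2)] = 385/16
L_2(9/2) = (11/2)·(9/2)·(5/2)/[(2)·(1)·(-1)] = -495/16
L_3(9/2) = (11/2)·(9/2)·(7/2)/[(3)·(2)·(1)] = 231/16
Sum: (-9)·(-105/16) + 4·(385/16) + 9·(-495/16) + (-9)·(231/16) = -4049/16

-4049/16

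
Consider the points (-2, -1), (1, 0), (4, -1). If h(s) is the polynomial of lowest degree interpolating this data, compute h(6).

-25/9

Using Newton's divided-difference form:
h[-2,1] = (0 - (-1)) / (1 - (-2)) = 1/3
h[1,4] = (-1 - 0) / (4 - 1) = -1/3
h[-2,1,4] = (-1/3 - 1/3) / (4 - (-2)) = -1/9
h(6) = -1 + (1/3)·(8) + (-1/9)·(8)·(5) = -25/9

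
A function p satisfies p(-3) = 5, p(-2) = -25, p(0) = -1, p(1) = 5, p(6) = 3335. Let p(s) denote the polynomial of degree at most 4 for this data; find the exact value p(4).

719

Using Newton's divided-difference form:
p[-3,-2] = (-25 - 5) / (-2 - (-3)) = -30
p[-2,0] = (-1 - (-25)) / (0 - (-2)) = 12
p[0,1] = (5 - (-1)) / (1 - 0) = 6
p[1,6] = (3335 - 5) / (6 - 1) = 666
p[-3,-2,0] = (12 - (-30)) / (0 - (-3)) = 14
p[-2,0,1] = (6 - 12) / (1 - (-2)) = -2
p[0,1,6] = (666 - 6) / (6 - 0) = 110
p[-3,-2,0,1] = (-2 - 14) / (1 - (-3)) = -4
p[-2,0,1,6] = (110 - (-2)) / (6 - (-2)) = 14
p[-3,-2,0,1,6] = (14 - (-4)) / (6 - (-3)) = 2
p(4) = 5 + (-30)·(7) + 14·(7)·(6) + (-4)·(7)·(6)·(4) + 2·(7)·(6)·(4)·(3) = 719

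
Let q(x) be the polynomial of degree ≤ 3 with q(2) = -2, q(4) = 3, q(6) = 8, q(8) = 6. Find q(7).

Evaluate each Lagrange basis at x = 7:
L_0(7) = (3)·(1)·(-1)/[(-2)·(-4)·(-6)] = 1/16
L_1(7) = (5)·(1)·(-1)/[(2)·(-2)·(-4)] = -5/16
L_2(7) = (5)·(3)·(-1)/[(4)·(2)·(-2)] = 15/16
L_3(7) = (5)·(3)·(1)/[(6)·(4)·(2)] = 5/16
Sum: (-2)·(1/16) + 3·(-5/16) + 8·(15/16) + 6·(5/16) = 133/16

133/16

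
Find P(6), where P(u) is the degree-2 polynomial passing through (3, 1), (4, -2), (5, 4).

L_0(6) = (2)·(1)/[(-1)·(-2)] = 1
L_1(6) = (3)·(1)/[(1)·(-1)] = -3
L_2(6) = (3)·(2)/[(2)·(1)] = 3
Sum: 1·(1) + (-2)·(-3) + 4·(3) = 19

19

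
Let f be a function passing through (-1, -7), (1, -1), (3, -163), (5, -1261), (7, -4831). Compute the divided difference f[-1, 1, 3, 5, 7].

f[-1,1] = (-1 - (-7)) / (1 - (-1)) = 3
f[1,3] = (-163 - (-1)) / (3 - 1) = -81
f[3,5] = (-1261 - (-163)) / (5 - 3) = -549
f[5,7] = (-4831 - (-1261)) / (7 - 5) = -1785
f[-1,1,3] = (-81 - 3) / (3 - (-1)) = -21
f[1,3,5] = (-549 - (-81)) / (5 - 1) = -117
f[3,5,7] = (-1785 - (-549)) / (7 - 3) = -309
f[-1,1,3,5] = (-117 - (-21)) / (5 - (-1)) = -16
f[1,3,5,7] = (-309 - (-117)) / (7 - 1) = -32
f[-1,1,3,5,7] = (-32 - (-16)) / (7 - (-1)) = -2

-2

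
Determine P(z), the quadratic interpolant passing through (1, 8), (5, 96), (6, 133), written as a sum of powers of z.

Build the Lagrange basis polynomials:
L_0(z) = (z - 5)(z - 6) / [20] = (1/20)z^2 - (11/20)z + 3/2
L_1(z) = (z - 1)(z - 6) / [-4] = -(1/4)z^2 + (7/4)z - 3/2
L_2(z) = (z - 1)(z - 5) / [5] = (1/5)z^2 - (6/5)z + 1
P(z) = 8·L_0 + 96·L_1 + 133·L_2
  8·L_0(z) = (2/5)z^2 - (22/5)z + 12
  96·L_1(z) = -24z^2 + 168z - 144
  133·L_2(z) = (133/5)z^2 - (798/5)z + 133
Adding term by term: 3z^2 + 4z + 1

P(z) = 3z^2 + 4z + 1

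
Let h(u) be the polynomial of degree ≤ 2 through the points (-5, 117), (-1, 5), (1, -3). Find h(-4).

L_0(-4) = (-3)·(-5)/[(-4)·(-6)] = 5/8
L_1(-4) = (1)·(-5)/[(4)·(-2)] = 5/8
L_2(-4) = (1)·(-3)/[(6)·(2)] = -1/4
Sum: 117·(5/8) + 5·(5/8) + (-3)·(-1/4) = 77

77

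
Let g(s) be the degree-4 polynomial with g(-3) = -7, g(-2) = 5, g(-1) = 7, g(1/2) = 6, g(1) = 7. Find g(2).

92/7

L_0(2) = (4)·(3)·(3/2)·(1)/[(-1)·(-2)·(-7/2)·(-4)] = 9/14
L_1(2) = (5)·(3)·(3/2)·(1)/[(1)·(-1)·(-5/2)·(-3)] = -3
L_2(2) = (5)·(4)·(3/2)·(1)/[(2)·(1)·(-3/2)·(-2)] = 5
L_3(2) = (5)·(4)·(3)·(1)/[(7/2)·(5/2)·(3/2)·(-1/2)] = -64/7
L_4(2) = (5)·(4)·(3)·(3/2)/[(4)·(3)·(2)·(1/2)] = 15/2
Sum: (-7)·(9/14) + 5·(-3) + 7·(5) + 6·(-64/7) + 7·(15/2) = 92/7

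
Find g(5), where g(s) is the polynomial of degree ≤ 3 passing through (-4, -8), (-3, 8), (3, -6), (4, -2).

76/7

Evaluate each Lagrange basis at s = 5:
L_0(5) = (8)·(2)·(1)/[(-1)·(-7)·(-8)] = -2/7
L_1(5) = (9)·(2)·(1)/[(1)·(-6)·(-7)] = 3/7
L_2(5) = (9)·(8)·(1)/[(7)·(6)·(-1)] = -12/7
L_3(5) = (9)·(8)·(2)/[(8)·(7)·(1)] = 18/7
Sum: (-8)·(-2/7) + 8·(3/7) + (-6)·(-12/7) + (-2)·(18/7) = 76/7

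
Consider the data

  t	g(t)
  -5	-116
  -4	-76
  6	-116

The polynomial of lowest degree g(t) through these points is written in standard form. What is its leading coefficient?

-4

L_0(t) = (t + 4)(t - 6) / [11] = (1/11)t^2 - (2/11)t - 24/11
L_1(t) = (t + 5)(t - 6) / [-10] = -(1/10)t^2 + (1/10)t + 3
L_2(t) = (t + 5)(t + 4) / [110] = (1/110)t^2 + (9/110)t + 2/11
g(t) = (-116)·L_0 + (-76)·L_1 + (-116)·L_2
Only the coefficient of t^2 is needed; take it from each L_i and combine:
(-116)·(1/11) + (-76)·(-1/10) + (-116)·(1/110) = -4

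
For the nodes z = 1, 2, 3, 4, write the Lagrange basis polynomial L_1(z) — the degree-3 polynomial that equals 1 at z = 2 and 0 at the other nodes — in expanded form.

L_1(z) = (z - 1)(z - 3)(z - 4) / [(1)·(-1)·(-2)]
       = (z^3 - 8z^2 + 19z - 12) / (2)

L_1(z) = (1/2)z^3 - 4z^2 + (19/2)z - 6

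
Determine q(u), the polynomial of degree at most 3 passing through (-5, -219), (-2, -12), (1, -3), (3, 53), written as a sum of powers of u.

Build the Lagrange basis polynomials:
L_0(u) = (u + 2)(u - 1)(u - 3) / [-144] = -(1/144)u^3 + (1/72)u^2 + (5/144)u - 1/24
L_1(u) = (u + 5)(u - 1)(u - 3) / [45] = (1/45)u^3 + (1/45)u^2 - (17/45)u + 1/3
L_2(u) = (u + 5)(u + 2)(u - 3) / [-36] = -(1/36)u^3 - (1/9)u^2 + (11/36)u + 5/6
L_3(u) = (u + 5)(u + 2)(u - 1) / [80] = (1/80)u^3 + (3/40)u^2 + (3/80)u - 1/8
q(u) = (-219)·L_0 + (-12)·L_1 + (-3)·L_2 + 53·L_3
  (-219)·L_0(u) = (73/48)u^3 - (73/24)u^2 - (365/48)u + 73/8
  (-12)·L_1(u) = -(4/15)u^3 - (4/15)u^2 + (68/15)u - 4
  (-3)·L_2(u) = (1/12)u^3 + (1/3)u^2 - (11/12)u - 5/2
  53·L_3(u) = (53/80)u^3 + (159/40)u^2 + (159/80)u - 53/8
Adding term by term: 2u^3 + u^2 - 2u - 4

q(u) = 2u^3 + u^2 - 2u - 4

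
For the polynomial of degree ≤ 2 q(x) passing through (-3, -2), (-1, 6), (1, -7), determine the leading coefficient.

-21/8

Build the Lagrange basis polynomials:
L_0(x) = (x + 1)(x - 1) / [8] = (1/8)x^2 - 1/8
L_1(x) = (x + 3)(x - 1) / [-4] = -(1/4)x^2 - (1/2)x + 3/4
L_2(x) = (x + 3)(x + 1) / [8] = (1/8)x^2 + (1/2)x + 3/8
q(x) = (-2)·L_0 + 6·L_1 + (-7)·L_2
Only the coefficient of x^2 is needed; take it from each L_i and combine:
(-2)·(1/8) + 6·(-1/4) + (-7)·(1/8) = -21/8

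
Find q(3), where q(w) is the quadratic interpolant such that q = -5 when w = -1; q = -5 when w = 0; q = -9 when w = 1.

Using Newton's divided-difference form:
q[-1,0] = (-5 - (-5)) / (0 - (-1)) = 0
q[0,1] = (-9 - (-5)) / (1 - 0) = -4
q[-1,0,1] = (-4 - 0) / (1 - (-1)) = -2
q(3) = -5 + 0·(4) + (-2)·(4)·(3) = -29

-29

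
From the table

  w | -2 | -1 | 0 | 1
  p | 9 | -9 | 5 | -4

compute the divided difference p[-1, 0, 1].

-23/2

p[-1,0] = (5 - (-9)) / (0 - (-1)) = 14
p[0,1] = (-4 - 5) / (1 - 0) = -9
p[-1,0,1] = (-9 - 14) / (1 - (-1)) = -23/2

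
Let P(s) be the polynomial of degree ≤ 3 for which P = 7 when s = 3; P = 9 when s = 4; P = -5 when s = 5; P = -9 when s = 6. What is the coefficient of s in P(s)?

Build the Lagrange basis polynomials:
L_0(s) = (s - 4)(s - 5)(s - 6) / [-6] = -(1/6)s^3 + (5/2)s^2 - (37/3)s + 20
L_1(s) = (s - 3)(s - 5)(s - 6) / [2] = (1/2)s^3 - 7s^2 + (63/2)s - 45
L_2(s) = (s - 3)(s - 4)(s - 6) / [-2] = -(1/2)s^3 + (13/2)s^2 - 27s + 36
L_3(s) = (s - 3)(s - 4)(s - 5) / [6] = (1/6)s^3 - 2s^2 + (47/6)s - 10
P(s) = 7·L_0 + 9·L_1 + (-5)·L_2 + (-9)·L_3
Only the coefficient of s is needed; take it from each L_i and combine:
7·(-37/3) + 9·(63/2) + (-5)·(-27) + (-9)·(47/6) = 785/3

785/3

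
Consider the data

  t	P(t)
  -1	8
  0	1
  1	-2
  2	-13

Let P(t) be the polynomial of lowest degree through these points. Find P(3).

-44

Using Newton's divided-difference form:
P[-1,0] = (1 - 8) / (0 - (-1)) = -7
P[0,1] = (-2 - 1) / (1 - 0) = -3
P[1,2] = (-13 - (-2)) / (2 - 1) = -11
P[-1,0,1] = (-3 - (-7)) / (1 - (-1)) = 2
P[0,1,2] = (-11 - (-3)) / (2 - 0) = -4
P[-1,0,1,2] = (-4 - 2) / (2 - (-1)) = -2
P(3) = 8 + (-7)·(4) + 2·(4)·(3) + (-2)·(4)·(3)·(2) = -44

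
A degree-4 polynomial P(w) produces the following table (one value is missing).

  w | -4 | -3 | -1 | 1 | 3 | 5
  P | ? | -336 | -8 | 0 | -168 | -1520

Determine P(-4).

The 5 known values determine P uniquely (degree ≤ 4).
L_0(-4) = (-3)·(-5)·(-7)·(-9)/[(-2)·(-4)·(-6)·(-8)] = 315/128
L_1(-4) = (-1)·(-5)·(-7)·(-9)/[(2)·(-2)·(-4)·(-6)] = -105/32
L_2(-4) = (-1)·(-3)·(-7)·(-9)/[(4)·(2)·(-2)·(-4)] = 189/64
L_3(-4) = (-1)·(-3)·(-5)·(-9)/[(6)·(4)·(2)·(-2)] = -45/32
L_4(-4) = (-1)·(-3)·(-5)·(-7)/[(8)·(6)·(4)·(2)] = 35/128
Sum: (-336)·(315/128) + (-8)·(-105/32) + 0 + (-168)·(-45/32) + (-1520)·(35/128) = -980

-980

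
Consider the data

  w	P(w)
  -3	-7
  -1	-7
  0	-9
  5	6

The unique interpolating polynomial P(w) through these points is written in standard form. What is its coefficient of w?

L_0(w) = (w + 1)w(w - 5) / [-48] = -(1/48)w^3 + (1/12)w^2 + (5/48)w
L_1(w) = (w + 3)w(w - 5) / [12] = (1/12)w^3 - (1/6)w^2 - (5/4)w
L_2(w) = (w + 3)(w + 1)(w - 5) / [-15] = -(1/15)w^3 + (1/15)w^2 + (17/15)w + 1
L_3(w) = (w + 3)(w + 1)w / [240] = (1/240)w^3 + (1/60)w^2 + (1/80)w
P(w) = (-7)·L_0 + (-7)·L_1 + (-9)·L_2 + 6·L_3
Only the coefficient of w is needed; take it from each L_i and combine:
(-7)·(5/48) + (-7)·(-5/4) + (-9)·(17/15) + 6·(1/80) = -101/48

-101/48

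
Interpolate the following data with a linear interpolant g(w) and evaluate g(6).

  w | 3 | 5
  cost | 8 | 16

20

Evaluate each Lagrange basis at w = 6:
L_0(6) = (1)/[(-2)] = -1/2
L_1(6) = (3)/[(2)] = 3/2
Sum: 8·(-1/2) + 16·(3/2) = 20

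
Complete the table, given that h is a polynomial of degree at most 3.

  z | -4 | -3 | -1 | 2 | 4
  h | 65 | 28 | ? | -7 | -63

The 4 known values determine h uniquely (degree ≤ 3).
Evaluate each Lagrange basis at z = -1:
L_0(-1) = (2)·(-3)·(-5)/[(-1)·(-6)·(-8)] = -5/8
L_1(-1) = (3)·(-3)·(-5)/[(1)·(-5)·(-7)] = 9/7
L_2(-1) = (3)·(2)·(-5)/[(6)·(5)·(-2)] = 1/2
L_3(-1) = (3)·(2)·(-3)/[(8)·(7)·(2)] = -9/56
Sum: 65·(-5/8) + 28·(9/7) + (-7)·(1/2) + (-63)·(-9/56) = 2

2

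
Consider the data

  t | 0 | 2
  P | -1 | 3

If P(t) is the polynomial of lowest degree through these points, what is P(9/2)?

L_0(9/2) = (5/2)/[(-2)] = -5/4
L_1(9/2) = (9/2)/[(2)] = 9/4
Sum: (-1)·(-5/4) + 3·(9/4) = 8

8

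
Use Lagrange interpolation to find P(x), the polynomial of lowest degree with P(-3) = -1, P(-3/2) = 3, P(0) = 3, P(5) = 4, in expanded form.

P(x) = (269/2340)x^3 - (1739/4680)x^2 - (1273/1560)x + 3

Build the Lagrange basis polynomials:
L_0(x) = (x + 3/2)x(x - 5) / [-36] = -(1/36)x^3 + (7/72)x^2 + (5/24)x
L_1(x) = (x + 3)x(x - 5) / [117/8] = (8/117)x^3 - (16/117)x^2 - (40/39)x
L_2(x) = (x + 3)(x + 3/2)(x - 5) / [-45/2] = -(2/45)x^3 + (1/45)x^2 + (4/5)x + 1
L_3(x) = (x + 3)(x + 3/2)x / [260] = (1/260)x^3 + (9/520)x^2 + (9/520)x
P(x) = (-1)·L_0 + 3·L_1 + 3·L_2 + 4·L_3
  (-1)·L_0(x) = (1/36)x^3 - (7/72)x^2 - (5/24)x
  3·L_1(x) = (8/39)x^3 - (16/39)x^2 - (40/13)x
  3·L_2(x) = -(2/15)x^3 + (1/15)x^2 + (12/5)x + 3
  4·L_3(x) = (1/65)x^3 + (9/130)x^2 + (9/130)x
Adding term by term: (269/2340)x^3 - (1739/4680)x^2 - (1273/1560)x + 3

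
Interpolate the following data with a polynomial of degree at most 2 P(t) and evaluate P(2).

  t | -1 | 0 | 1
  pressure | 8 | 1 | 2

11

Evaluate each Lagrange basis at t = 2:
L_0(2) = (2)·(1)/[(-1)·(-2)] = 1
L_1(2) = (3)·(1)/[(1)·(-1)] = -3
L_2(2) = (3)·(2)/[(2)·(1)] = 3
Sum: 8·(1) + 1·(-3) + 2·(3) = 11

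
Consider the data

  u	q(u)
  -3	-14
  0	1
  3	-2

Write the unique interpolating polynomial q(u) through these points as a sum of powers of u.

Newton's divided differences:
q[-3,0] = (1 - (-14)) / (0 - (-3)) = 5
q[0,3] = (-2 - 1) / (3 - 0) = -1
q[-3,0,3] = (-1 - 5) / (3 - (-3)) = -1
q(u) = -14 + 5·(u + 3) + (-1)·(u + 3)u
Expanding: q(u) = -u^2 + 2u + 1

q(u) = -u^2 + 2u + 1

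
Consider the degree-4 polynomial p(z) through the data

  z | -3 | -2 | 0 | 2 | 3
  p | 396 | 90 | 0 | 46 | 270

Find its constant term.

Build the Lagrange basis polynomials:
L_0(z) = (z + 2)z(z - 2)(z - 3) / [90] = (1/90)z^4 - (1/30)z^3 - (2/45)z^2 + (2/15)z
L_1(z) = (z + 3)z(z - 2)(z - 3) / [-40] = -(1/40)z^4 + (1/20)z^3 + (9/40)z^2 - (9/20)z
L_2(z) = (z + 3)(z + 2)(z - 2)(z - 3) / [36] = (1/36)z^4 - (13/36)z^2 + 1
L_3(z) = (z + 3)(z + 2)z(z - 3) / [-40] = -(1/40)z^4 - (1/20)z^3 + (9/40)z^2 + (9/20)z
L_4(z) = (z + 3)(z + 2)z(z - 2) / [90] = (1/90)z^4 + (1/30)z^3 - (2/45)z^2 - (2/15)z
p(z) = 396·L_0 + 90·L_1 + 0·L_2 + 46·L_3 + 270·L_4
Only the constant term is needed; take it from each L_i and combine:
396·(0) + 90·(0) + 0·(1) + 46·(0) + 270·(0) = 0

0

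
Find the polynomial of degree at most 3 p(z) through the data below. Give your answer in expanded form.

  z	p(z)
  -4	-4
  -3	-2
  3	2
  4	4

Newton's divided differences:
p[-4,-3] = (-2 - (-4)) / (-3 - (-4)) = 2
p[-3,3] = (2 - (-2)) / (3 - (-3)) = 2/3
p[3,4] = (4 - 2) / (4 - 3) = 2
p[-4,-3,3] = (2/3 - 2) / (3 - (-4)) = -4/21
p[-3,3,4] = (2 - 2/3) / (4 - (-3)) = 4/21
p[-4,-3,3,4] = (4/21 - (-4/21)) / (4 - (-4)) = 1/21
p(z) = -4 + 2·(z + 4) + (-4/21)·(z + 4)(z + 3) + (1/21)·(z + 4)(z + 3)(z - 3)
Expanding: p(z) = (1/21)z^3 + (5/21)z

p(z) = (1/21)z^3 + (5/21)z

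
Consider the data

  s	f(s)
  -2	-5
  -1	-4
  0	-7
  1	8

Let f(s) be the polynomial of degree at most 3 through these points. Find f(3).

180

Evaluate each Lagrange basis at s = 3:
L_0(3) = (4)·(3)·(2)/[(-1)·(-2)·(-3)] = -4
L_1(3) = (5)·(3)·(2)/[(1)·(-1)·(-2)] = 15
L_2(3) = (5)·(4)·(2)/[(2)·(1)·(-1)] = -20
L_3(3) = (5)·(4)·(3)/[(3)·(2)·(1)] = 10
Sum: (-5)·(-4) + (-4)·(15) + (-7)·(-20) + 8·(10) = 180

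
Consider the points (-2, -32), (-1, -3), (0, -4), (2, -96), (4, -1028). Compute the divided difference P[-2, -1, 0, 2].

0

P[-2,-1] = (-3 - (-32)) / (-1 - (-2)) = 29
P[-1,0] = (-4 - (-3)) / (0 - (-1)) = -1
P[0,2] = (-96 - (-4)) / (2 - 0) = -46
P[-2,-1,0] = (-1 - 29) / (0 - (-2)) = -15
P[-1,0,2] = (-46 - (-1)) / (2 - (-1)) = -15
P[-2,-1,0,2] = (-15 - (-15)) / (2 - (-2)) = 0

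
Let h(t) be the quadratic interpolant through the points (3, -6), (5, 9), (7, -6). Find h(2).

-99/4

L_0(2) = (-3)·(-5)/[(-2)·(-4)] = 15/8
L_1(2) = (-1)·(-5)/[(2)·(-2)] = -5/4
L_2(2) = (-1)·(-3)/[(4)·(2)] = 3/8
Sum: (-6)·(15/8) + 9·(-5/4) + (-6)·(3/8) = -99/4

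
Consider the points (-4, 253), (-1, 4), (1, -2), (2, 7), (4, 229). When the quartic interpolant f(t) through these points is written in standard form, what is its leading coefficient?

Build the Lagrange basis polynomials:
L_0(t) = (t + 1)(t - 1)(t - 2)(t - 4) / [720] = (1/720)t^4 - (1/120)t^3 + (7/720)t^2 + (1/120)t - 1/90
L_1(t) = (t + 4)(t - 1)(t - 2)(t - 4) / [-90] = -(1/90)t^4 + (1/30)t^3 + (7/45)t^2 - (8/15)t + 16/45
L_2(t) = (t + 4)(t + 1)(t - 2)(t - 4) / [30] = (1/30)t^4 - (1/30)t^3 - (3/5)t^2 + (8/15)t + 16/15
L_3(t) = (t + 4)(t + 1)(t - 1)(t - 4) / [-36] = -(1/36)t^4 + (17/36)t^2 - 4/9
L_4(t) = (t + 4)(t + 1)(t - 1)(t - 2) / [240] = (1/240)t^4 + (1/120)t^3 - (3/80)t^2 - (1/120)t + 1/30
f(t) = 253·L_0 + 4·L_1 + (-2)·L_2 + 7·L_3 + 229·L_4
Only the coefficient of t^4 is needed; take it from each L_i and combine:
253·(1/720) + 4·(-1/90) + (-2)·(1/30) + 7·(-1/36) + 229·(1/240) = 1

1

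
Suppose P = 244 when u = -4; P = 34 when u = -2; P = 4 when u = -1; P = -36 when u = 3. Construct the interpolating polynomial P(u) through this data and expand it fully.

P(u) = -3u^3 + 4u^2 + 3u

Build the Lagrange basis polynomials:
L_0(u) = (u + 2)(u + 1)(u - 3) / [-42] = -(1/42)u^3 + (1/6)u + 1/7
L_1(u) = (u + 4)(u + 1)(u - 3) / [10] = (1/10)u^3 + (1/5)u^2 - (11/10)u - 6/5
L_2(u) = (u + 4)(u + 2)(u - 3) / [-12] = -(1/12)u^3 - (1/4)u^2 + (5/6)u + 2
L_3(u) = (u + 4)(u + 2)(u + 1) / [140] = (1/140)u^3 + (1/20)u^2 + (1/10)u + 2/35
P(u) = 244·L_0 + 34·L_1 + 4·L_2 + (-36)·L_3
  244·L_0(u) = -(122/21)u^3 + (122/3)u + 244/7
  34·L_1(u) = (17/5)u^3 + (34/5)u^2 - (187/5)u - 204/5
  4·L_2(u) = -(1/3)u^3 - u^2 + (10/3)u + 8
  (-36)·L_3(u) = -(9/35)u^3 - (9/5)u^2 - (18/5)u - 72/35
Adding term by term: -3u^3 + 4u^2 + 3u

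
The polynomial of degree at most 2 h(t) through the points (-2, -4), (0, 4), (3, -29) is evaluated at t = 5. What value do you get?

-81

Evaluate each Lagrange basis at t = 5:
L_0(5) = (5)·(2)/[(-2)·(-5)] = 1
L_1(5) = (7)·(2)/[(2)·(-3)] = -7/3
L_2(5) = (7)·(5)/[(5)·(3)] = 7/3
Sum: (-4)·(1) + 4·(-7/3) + (-29)·(7/3) = -81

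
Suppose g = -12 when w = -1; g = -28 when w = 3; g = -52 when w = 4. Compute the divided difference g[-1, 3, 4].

g[-1,3] = (-28 - (-12)) / (3 - (-1)) = -4
g[3,4] = (-52 - (-28)) / (4 - 3) = -24
g[-1,3,4] = (-24 - (-4)) / (4 - (-1)) = -4

-4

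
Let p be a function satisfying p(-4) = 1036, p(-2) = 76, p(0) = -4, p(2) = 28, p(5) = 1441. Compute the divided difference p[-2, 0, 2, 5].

p[-2,0] = (-4 - 76) / (0 - (-2)) = -40
p[0,2] = (28 - (-4)) / (2 - 0) = 16
p[2,5] = (1441 - 28) / (5 - 2) = 471
p[-2,0,2] = (16 - (-40)) / (2 - (-2)) = 14
p[0,2,5] = (471 - 16) / (5 - 0) = 91
p[-2,0,2,5] = (91 - 14) / (5 - (-2)) = 11

11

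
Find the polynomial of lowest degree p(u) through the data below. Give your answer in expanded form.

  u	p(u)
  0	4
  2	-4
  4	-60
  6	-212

p(u) = -u^3 + 4

Build the Lagrange basis polynomials:
L_0(u) = (u - 2)(u - 4)(u - 6) / [-48] = -(1/48)u^3 + (1/4)u^2 - (11/12)u + 1
L_1(u) = u(u - 4)(u - 6) / [16] = (1/16)u^3 - (5/8)u^2 + (3/2)u
L_2(u) = u(u - 2)(u - 6) / [-16] = -(1/16)u^3 + (1/2)u^2 - (3/4)u
L_3(u) = u(u - 2)(u - 4) / [48] = (1/48)u^3 - (1/8)u^2 + (1/6)u
p(u) = 4·L_0 + (-4)·L_1 + (-60)·L_2 + (-212)·L_3
  4·L_0(u) = -(1/12)u^3 + u^2 - (11/3)u + 4
  (-4)·L_1(u) = -(1/4)u^3 + (5/2)u^2 - 6u
  (-60)·L_2(u) = (15/4)u^3 - 30u^2 + 45u
  (-212)·L_3(u) = -(53/12)u^3 + (53/2)u^2 - (106/3)u
Adding term by term: -u^3 + 4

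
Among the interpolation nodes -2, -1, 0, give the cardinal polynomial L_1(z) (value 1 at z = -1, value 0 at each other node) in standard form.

L_1(z) = (z + 2)z / [(1)·(-1)]
       = (z^2 + 2z) / (-1)

L_1(z) = -z^2 - 2z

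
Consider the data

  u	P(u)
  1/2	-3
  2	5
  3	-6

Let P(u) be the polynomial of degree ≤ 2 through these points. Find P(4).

-451/15

L_0(4) = (2)·(1)/[(-3/2)·(-5/2)] = 8/15
L_1(4) = (7/2)·(1)/[(3/2)·(-1)] = -7/3
L_2(4) = (7/2)·(2)/[(5/2)·(1)] = 14/5
Sum: (-3)·(8/15) + 5·(-7/3) + (-6)·(14/5) = -451/15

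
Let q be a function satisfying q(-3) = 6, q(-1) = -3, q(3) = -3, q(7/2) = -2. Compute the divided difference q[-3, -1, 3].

q[-3,-1] = (-3 - 6) / (-1 - (-3)) = -9/2
q[-1,3] = (-3 - (-3)) / (3 - (-1)) = 0
q[-3,-1,3] = (0 - (-9/2)) / (3 - (-3)) = 3/4

3/4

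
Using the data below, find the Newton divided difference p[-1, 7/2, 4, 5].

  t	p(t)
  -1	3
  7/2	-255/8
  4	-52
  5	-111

-1

p[-1,7/2] = (-255/8 - 3) / (7/2 - (-1)) = -31/4
p[7/2,4] = (-52 - (-255/8)) / (4 - 7/2) = -161/4
p[4,5] = (-111 - (-52)) / (5 - 4) = -59
p[-1,7/2,4] = (-161/4 - (-31/4)) / (4 - (-1)) = -13/2
p[7/2,4,5] = (-59 - (-161/4)) / (5 - 7/2) = -25/2
p[-1,7/2,4,5] = (-25/2 - (-13/2)) / (5 - (-1)) = -1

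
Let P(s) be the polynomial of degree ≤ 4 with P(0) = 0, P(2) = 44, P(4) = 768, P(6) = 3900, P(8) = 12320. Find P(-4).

800

Evaluate each Lagrange basis at s = -4:
L_0(-4) = (-6)·(-8)·(-10)·(-12)/[(-2)·(-4)·(-6)·(-8)] = 15
L_1(-4) = (-4)·(-8)·(-10)·(-12)/[(2)·(-2)·(-4)·(-6)] = -40
L_2(-4) = (-4)·(-6)·(-10)·(-12)/[(4)·(2)·(-2)·(-4)] = 45
L_3(-4) = (-4)·(-6)·(-8)·(-12)/[(6)·(4)·(2)·(-2)] = -24
L_4(-4) = (-4)·(-6)·(-8)·(-10)/[(8)·(6)·(4)·(2)] = 5
Sum: 0 + 44·(-40) + 768·(45) + 3900·(-24) + 12320·(5) = 800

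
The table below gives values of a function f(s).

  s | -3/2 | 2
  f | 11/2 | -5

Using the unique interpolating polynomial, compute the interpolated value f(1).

-2

Evaluate each Lagrange basis at s = 1:
L_0(1) = (-1)/[(-7/2)] = 2/7
L_1(1) = (5/2)/[(7/2)] = 5/7
Sum: 11/2·(2/7) + (-5)·(5/7) = -2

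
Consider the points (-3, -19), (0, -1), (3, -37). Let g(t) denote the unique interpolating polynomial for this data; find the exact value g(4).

-61

Using Newton's divided-difference form:
g[-3,0] = (-1 - (-19)) / (0 - (-3)) = 6
g[0,3] = (-37 - (-1)) / (3 - 0) = -12
g[-3,0,3] = (-12 - 6) / (3 - (-3)) = -3
g(4) = -19 + 6·(7) + (-3)·(7)·(4) = -61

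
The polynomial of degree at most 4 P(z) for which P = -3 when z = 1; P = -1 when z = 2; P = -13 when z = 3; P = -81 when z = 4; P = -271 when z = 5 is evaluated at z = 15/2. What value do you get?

-30871/16

Using Newton's divided-difference form:
P[1,2] = (-1 - (-3)) / (2 - 1) = 2
P[2,3] = (-13 - (-1)) / (3 - 2) = -12
P[3,4] = (-81 - (-13)) / (4 - 3) = -68
P[4,5] = (-271 - (-81)) / (5 - 4) = -190
P[1,2,3] = (-12 - 2) / (3 - 1) = -7
P[2,3,4] = (-68 - (-12)) / (4 - 2) = -28
P[3,4,5] = (-190 - (-68)) / (5 - 3) = -61
P[1,2,3,4] = (-28 - (-7)) / (4 - 1) = -7
P[2,3,4,5] = (-61 - (-28)) / (5 - 2) = -11
P[1,2,3,4,5] = (-11 - (-7)) / (5 - 1) = -1
P(15/2) = -3 + 2·(13/2) + (-7)·(13/2)·(11/2) + (-7)·(13/2)·(11/2)·(9/2) + (-1)·(13/2)·(11/2)·(9/2)·(7/2) = -30871/16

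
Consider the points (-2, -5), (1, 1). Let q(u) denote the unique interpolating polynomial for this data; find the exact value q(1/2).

0

L_0(1/2) = (-1/2)/[(-3)] = 1/6
L_1(1/2) = (5/2)/[(3)] = 5/6
Sum: (-5)·(1/6) + 1·(5/6) = 0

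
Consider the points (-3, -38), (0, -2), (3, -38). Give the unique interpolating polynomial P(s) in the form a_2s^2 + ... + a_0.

Newton's divided differences:
P[-3,0] = (-2 - (-38)) / (0 - (-3)) = 12
P[0,3] = (-38 - (-2)) / (3 - 0) = -12
P[-3,0,3] = (-12 - 12) / (3 - (-3)) = -4
P(s) = -38 + 12·(s + 3) + (-4)·(s + 3)s
Expanding: P(s) = -4s^2 - 2

P(s) = -4s^2 - 2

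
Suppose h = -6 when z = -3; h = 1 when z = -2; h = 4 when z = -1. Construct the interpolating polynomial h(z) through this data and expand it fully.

Newton's divided differences:
h[-3,-2] = (1 - (-6)) / (-2 - (-3)) = 7
h[-2,-1] = (4 - 1) / (-1 - (-2)) = 3
h[-3,-2,-1] = (3 - 7) / (-1 - (-3)) = -2
h(z) = -6 + 7·(z + 3) + (-2)·(z + 3)(z + 2)
Expanding: h(z) = -2z^2 - 3z + 3

h(z) = -2z^2 - 3z + 3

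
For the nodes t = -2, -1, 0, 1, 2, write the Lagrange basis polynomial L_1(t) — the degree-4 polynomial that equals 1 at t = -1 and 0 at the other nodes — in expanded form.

L_1(t) = (t + 2)t(t - 1)(t - 2) / [(1)·(-1)·(-2)·(-3)]
       = (t^4 - t^3 - 4t^2 + 4t) / (-6)

L_1(t) = -(1/6)t^4 + (1/6)t^3 + (2/3)t^2 - (2/3)t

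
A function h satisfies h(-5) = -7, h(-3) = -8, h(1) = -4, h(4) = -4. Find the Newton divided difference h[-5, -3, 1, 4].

-11/252

h[-5,-3] = (-8 - (-7)) / (-3 - (-5)) = -1/2
h[-3,1] = (-4 - (-8)) / (1 - (-3)) = 1
h[1,4] = (-4 - (-4)) / (4 - 1) = 0
h[-5,-3,1] = (1 - (-1/2)) / (1 - (-5)) = 1/4
h[-3,1,4] = (0 - 1) / (4 - (-3)) = -1/7
h[-5,-3,1,4] = (-1/7 - 1/4) / (4 - (-5)) = -11/252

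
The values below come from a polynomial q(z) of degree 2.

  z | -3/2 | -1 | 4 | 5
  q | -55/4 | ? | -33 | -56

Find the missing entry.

The 3 known values determine q uniquely (degree ≤ 2).
Evaluate each Lagrange basis at z = -1:
L_0(-1) = (-5)·(-6)/[(-11/2)·(-13/2)] = 120/143
L_1(-1) = (1/2)·(-6)/[(11/2)·(-1)] = 6/11
L_2(-1) = (1/2)·(-5)/[(13/2)·(1)] = -5/13
Sum: (-55/4)·(120/143) + (-33)·(6/11) + (-56)·(-5/13) = -8

-8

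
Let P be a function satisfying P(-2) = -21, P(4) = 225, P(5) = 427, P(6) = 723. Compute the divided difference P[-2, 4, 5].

P[-2,4] = (225 - (-21)) / (4 - (-2)) = 41
P[4,5] = (427 - 225) / (5 - 4) = 202
P[-2,4,5] = (202 - 41) / (5 - (-2)) = 23

23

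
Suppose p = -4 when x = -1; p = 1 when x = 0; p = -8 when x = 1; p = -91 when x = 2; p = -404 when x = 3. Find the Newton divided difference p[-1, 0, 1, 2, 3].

-4

p[-1,0] = (1 - (-4)) / (0 - (-1)) = 5
p[0,1] = (-8 - 1) / (1 - 0) = -9
p[1,2] = (-91 - (-8)) / (2 - 1) = -83
p[2,3] = (-404 - (-91)) / (3 - 2) = -313
p[-1,0,1] = (-9 - 5) / (1 - (-1)) = -7
p[0,1,2] = (-83 - (-9)) / (2 - 0) = -37
p[1,2,3] = (-313 - (-83)) / (3 - 1) = -115
p[-1,0,1,2] = (-37 - (-7)) / (2 - (-1)) = -10
p[0,1,2,3] = (-115 - (-37)) / (3 - 0) = -26
p[-1,0,1,2,3] = (-26 - (-10)) / (3 - (-1)) = -4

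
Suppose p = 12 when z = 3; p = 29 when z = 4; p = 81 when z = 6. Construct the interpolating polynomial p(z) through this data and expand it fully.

p(z) = 3z^2 - 4z - 3

Build the Lagrange basis polynomials:
L_0(z) = (z - 4)(z - 6) / [3] = (1/3)z^2 - (10/3)z + 8
L_1(z) = (z - 3)(z - 6) / [-2] = -(1/2)z^2 + (9/2)z - 9
L_2(z) = (z - 3)(z - 4) / [6] = (1/6)z^2 - (7/6)z + 2
p(z) = 12·L_0 + 29·L_1 + 81·L_2
  12·L_0(z) = 4z^2 - 40z + 96
  29·L_1(z) = -(29/2)z^2 + (261/2)z - 261
  81·L_2(z) = (27/2)z^2 - (189/2)z + 162
Adding term by term: 3z^2 - 4z - 3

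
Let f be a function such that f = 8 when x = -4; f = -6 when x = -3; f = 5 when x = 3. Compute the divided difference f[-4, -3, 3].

f[-4,-3] = (-6 - 8) / (-3 - (-4)) = -14
f[-3,3] = (5 - (-6)) / (3 - (-3)) = 11/6
f[-4,-3,3] = (11/6 - (-14)) / (3 - (-4)) = 95/42

95/42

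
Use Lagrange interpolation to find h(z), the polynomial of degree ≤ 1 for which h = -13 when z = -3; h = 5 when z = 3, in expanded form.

h(z) = 3z - 4

Build the Lagrange basis polynomials:
L_0(z) = (z - 3) / [-6] = -(1/6)z + 1/2
L_1(z) = (z + 3) / [6] = (1/6)z + 1/2
h(z) = (-13)·L_0 + 5·L_1
  (-13)·L_0(z) = (13/6)z - 13/2
  5·L_1(z) = (5/6)z + 5/2
Adding term by term: 3z - 4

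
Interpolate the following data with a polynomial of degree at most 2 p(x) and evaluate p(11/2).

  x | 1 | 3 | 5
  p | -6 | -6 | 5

303/32

Evaluate each Lagrange basis at x = 11/2:
L_0(11/2) = (5/2)·(1/2)/[(-2)·(-4)] = 5/32
L_1(11/2) = (9/2)·(1/2)/[(2)·(-2)] = -9/16
L_2(11/2) = (9/2)·(5/2)/[(4)·(2)] = 45/32
Sum: (-6)·(5/32) + (-6)·(-9/16) + 5·(45/32) = 303/32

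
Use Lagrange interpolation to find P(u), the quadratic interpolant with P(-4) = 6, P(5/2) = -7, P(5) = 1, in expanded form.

L_0(u) = (u - 5/2)(u - 5) / [117/2] = (2/117)u^2 - (5/39)u + 25/117
L_1(u) = (u + 4)(u - 5) / [-65/4] = -(4/65)u^2 + (4/65)u + 16/13
L_2(u) = (u + 4)(u - 5/2) / [45/2] = (2/45)u^2 + (1/15)u - 4/9
P(u) = 6·L_0 + (-7)·L_1 + 1·L_2
  6·L_0(u) = (4/39)u^2 - (10/13)u + 50/39
  (-7)·L_1(u) = (28/65)u^2 - (28/65)u - 112/13
  1·L_2(u) = (2/45)u^2 + (1/15)u - 4/9
Adding term by term: (26/45)u^2 - (17/15)u - 70/9

P(u) = (26/45)u^2 - (17/15)u - 70/9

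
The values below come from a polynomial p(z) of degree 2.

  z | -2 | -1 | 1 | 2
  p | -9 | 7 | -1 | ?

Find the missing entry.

-25

The 3 known values determine p uniquely (degree ≤ 2).
Evaluate each Lagrange basis at z = 2:
L_0(2) = (3)·(1)/[(-1)·(-3)] = 1
L_1(2) = (4)·(1)/[(1)·(-2)] = -2
L_2(2) = (4)·(3)/[(3)·(2)] = 2
Sum: (-9)·(1) + 7·(-2) + (-1)·(2) = -25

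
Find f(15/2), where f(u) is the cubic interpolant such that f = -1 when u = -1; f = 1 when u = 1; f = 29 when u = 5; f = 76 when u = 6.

1607/8

L_0(15/2) = (13/2)·(5/2)·(3/2)/[(-2)·(-6)·(-7)] = -65/224
L_1(15/2) = (17/2)·(5/2)·(3/2)/[(2)·(-4)·(-5)] = 51/64
L_2(15/2) = (17/2)·(13/2)·(3/2)/[(6)·(4)·(-1)] = -221/64
L_3(15/2) = (17/2)·(13/2)·(5/2)/[(7)·(5)·(1)] = 221/56
Sum: (-1)·(-65/224) + 1·(51/64) + 29·(-221/64) + 76·(221/56) = 1607/8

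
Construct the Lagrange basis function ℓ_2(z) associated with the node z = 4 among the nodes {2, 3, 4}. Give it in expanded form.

ℓ_2(z) = (z - 2)(z - 3) / [(2)·(1)]
       = (z^2 - 5z + 6) / (2)

ℓ_2(z) = (1/2)z^2 - (5/2)z + 3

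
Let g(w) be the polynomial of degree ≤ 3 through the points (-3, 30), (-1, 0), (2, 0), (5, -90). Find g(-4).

L_0(-4) = (-3)·(-6)·(-9)/[(-2)·(-5)·(-8)] = 81/40
L_1(-4) = (-1)·(-6)·(-9)/[(2)·(-3)·(-6)] = -3/2
L_2(-4) = (-1)·(-3)·(-9)/[(5)·(3)·(-3)] = 3/5
L_3(-4) = (-1)·(-3)·(-6)/[(8)·(6)·(3)] = -1/8
Sum: 30·(81/40) + 0 + 0 + (-90)·(-1/8) = 72

72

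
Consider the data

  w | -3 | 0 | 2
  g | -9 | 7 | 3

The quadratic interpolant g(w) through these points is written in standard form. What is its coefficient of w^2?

-22/15

L_0(w) = w(w - 2) / [15] = (1/15)w^2 - (2/15)w
L_1(w) = (w + 3)(w - 2) / [-6] = -(1/6)w^2 - (1/6)w + 1
L_2(w) = (w + 3)w / [10] = (1/10)w^2 + (3/10)w
g(w) = (-9)·L_0 + 7·L_1 + 3·L_2
Only the coefficient of w^2 is needed; take it from each L_i and combine:
(-9)·(1/15) + 7·(-1/6) + 3·(1/10) = -22/15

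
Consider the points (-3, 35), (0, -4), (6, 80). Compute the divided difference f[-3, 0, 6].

f[-3,0] = (-4 - 35) / (0 - (-3)) = -13
f[0,6] = (80 - (-4)) / (6 - 0) = 14
f[-3,0,6] = (14 - (-13)) / (6 - (-3)) = 3

3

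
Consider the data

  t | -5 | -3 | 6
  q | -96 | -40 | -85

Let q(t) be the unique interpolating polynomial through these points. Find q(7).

-120

Evaluate each Lagrange basis at t = 7:
L_0(7) = (10)·(1)/[(-2)·(-11)] = 5/11
L_1(7) = (12)·(1)/[(2)·(-9)] = -2/3
L_2(7) = (12)·(10)/[(11)·(9)] = 40/33
Sum: (-96)·(5/11) + (-40)·(-2/3) + (-85)·(40/33) = -120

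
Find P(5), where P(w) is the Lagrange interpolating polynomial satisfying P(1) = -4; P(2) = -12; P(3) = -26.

Evaluate each Lagrange basis at w = 5:
L_0(5) = (3)·(2)/[(-1)·(-2)] = 3
L_1(5) = (4)·(2)/[(1)·(-1)] = -8
L_2(5) = (4)·(3)/[(2)·(1)] = 6
Sum: (-4)·(3) + (-12)·(-8) + (-26)·(6) = -72

-72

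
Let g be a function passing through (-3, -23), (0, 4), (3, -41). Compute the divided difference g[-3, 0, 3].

-4

g[-3,0] = (4 - (-23)) / (0 - (-3)) = 9
g[0,3] = (-41 - 4) / (3 - 0) = -15
g[-3,0,3] = (-15 - 9) / (3 - (-3)) = -4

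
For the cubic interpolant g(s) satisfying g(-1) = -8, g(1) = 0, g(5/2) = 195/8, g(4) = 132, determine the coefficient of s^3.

The leading coefficient equals the top divided difference g[-1,1,5/2,4].
g[-1,1] = (0 - (-8)) / (1 - (-1)) = 4
g[1,5/2] = (195/8 - 0) / (5/2 - 1) = 65/4
g[5/2,4] = (132 - 195/8) / (4 - 5/2) = 287/4
g[-1,1,5/2] = (65/4 - 4) / (5/2 - (-1)) = 7/2
g[1,5/2,4] = (287/4 - 65/4) / (4 - 1) = 37/2
g[-1,1,5/2,4] = (37/2 - 7/2) / (4 - (-1)) = 3

3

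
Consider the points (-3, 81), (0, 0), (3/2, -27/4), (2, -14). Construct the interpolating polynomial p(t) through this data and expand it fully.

p(t) = -2t^3 + 2t^2 - 3t

Build the Lagrange basis polynomials:
L_0(t) = t(t - 3/2)(t - 2) / [-135/2] = -(2/135)t^3 + (7/135)t^2 - (2/45)t
L_1(t) = (t + 3)(t - 3/2)(t - 2) / [9] = (1/9)t^3 - (1/18)t^2 - (5/6)t + 1
L_2(t) = (t + 3)t(t - 2) / [-27/8] = -(8/27)t^3 - (8/27)t^2 + (16/9)t
L_3(t) = (t + 3)t(t - 3/2) / [5] = (1/5)t^3 + (3/10)t^2 - (9/10)t
p(t) = 81·L_0 + 0·L_1 + (-27/4)·L_2 + (-14)·L_3
  81·L_0(t) = -(6/5)t^3 + (21/5)t^2 - (18/5)t
  0·L_1(t) = 0
  (-27/4)·L_2(t) = 2t^3 + 2t^2 - 12t
  (-14)·L_3(t) = -(14/5)t^3 - (21/5)t^2 + (63/5)t
Adding term by term: -2t^3 + 2t^2 - 3t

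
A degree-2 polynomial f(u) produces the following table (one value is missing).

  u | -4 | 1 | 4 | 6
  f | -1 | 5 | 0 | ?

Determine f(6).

The 3 known values determine f uniquely (degree ≤ 2).
Evaluate each Lagrange basis at u = 6:
L_0(6) = (5)·(2)/[(-5)·(-8)] = 1/4
L_1(6) = (10)·(2)/[(5)·(-3)] = -4/3
L_2(6) = (10)·(5)/[(8)·(3)] = 25/12
Sum: (-1)·(1/4) + 5·(-4/3) + 0 = -83/12

-83/12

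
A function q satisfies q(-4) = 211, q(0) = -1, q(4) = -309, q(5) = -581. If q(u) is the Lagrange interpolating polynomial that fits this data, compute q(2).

Evaluate each Lagrange basis at u = 2:
L_0(2) = (2)·(-2)·(-3)/[(-4)·(-8)·(-9)] = -1/24
L_1(2) = (6)·(-2)·(-3)/[(4)·(-4)·(-5)] = 9/20
L_2(2) = (6)·(2)·(-3)/[(8)·(4)·(-1)] = 9/8
L_3(2) = (6)·(2)·(-2)/[(9)·(5)·(1)] = -8/15
Sum: 211·(-1/24) + (-1)·(9/20) + (-309)·(9/8) + (-581)·(-8/15) = -47

-47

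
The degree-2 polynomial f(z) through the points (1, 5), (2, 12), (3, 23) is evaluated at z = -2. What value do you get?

Using Newton's divided-difference form:
f[1,2] = (12 - 5) / (2 - 1) = 7
f[2,3] = (23 - 12) / (3 - 2) = 11
f[1,2,3] = (11 - 7) / (3 - 1) = 2
f(-2) = 5 + 7·(-3) + 2·(-3)·(-4) = 8

8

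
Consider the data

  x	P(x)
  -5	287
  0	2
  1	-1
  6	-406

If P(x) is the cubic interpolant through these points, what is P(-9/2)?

Using Newton's divided-difference form:
P[-5,0] = (2 - 287) / (0 - (-5)) = -57
P[0,1] = (-1 - 2) / (1 - 0) = -3
P[1,6] = (-406 - (-1)) / (6 - 1) = -81
P[-5,0,1] = (-3 - (-57)) / (1 - (-5)) = 9
P[0,1,6] = (-81 - (-3)) / (6 - 0) = -13
P[-5,0,1,6] = (-13 - 9) / (6 - (-5)) = -2
P(-9/2) = 287 + (-57)·(1/2) + 9·(1/2)·(-9/2) + (-2)·(1/2)·(-9/2)·(-11/2) = 427/2

427/2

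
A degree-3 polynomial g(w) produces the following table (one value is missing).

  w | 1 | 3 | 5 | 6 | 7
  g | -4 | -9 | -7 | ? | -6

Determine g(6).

-47/8

The 4 known values determine g uniquely (degree ≤ 3).
L_0(6) = (3)·(1)·(-1)/[(-2)·(-4)·(-6)] = 1/16
L_1(6) = (5)·(1)·(-1)/[(2)·(-2)·(-4)] = -5/16
L_2(6) = (5)·(3)·(-1)/[(4)·(2)·(-2)] = 15/16
L_3(6) = (5)·(3)·(1)/[(6)·(4)·(2)] = 5/16
Sum: (-4)·(1/16) + (-9)·(-5/16) + (-7)·(15/16) + (-6)·(5/16) = -47/8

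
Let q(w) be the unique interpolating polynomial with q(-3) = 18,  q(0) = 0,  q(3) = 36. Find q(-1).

0

Evaluate each Lagrange basis at w = -1:
L_0(-1) = (-1)·(-4)/[(-3)·(-6)] = 2/9
L_1(-1) = (2)·(-4)/[(3)·(-3)] = 8/9
L_2(-1) = (2)·(-1)/[(6)·(3)] = -1/9
Sum: 18·(2/9) + 0 + 36·(-1/9) = 0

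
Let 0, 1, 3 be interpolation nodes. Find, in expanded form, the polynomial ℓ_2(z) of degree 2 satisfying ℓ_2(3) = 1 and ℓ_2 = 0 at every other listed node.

ℓ_2(z) = z(z - 1) / [(3)·(2)]
       = (z^2 - z) / (6)

ℓ_2(z) = (1/6)z^2 - (1/6)z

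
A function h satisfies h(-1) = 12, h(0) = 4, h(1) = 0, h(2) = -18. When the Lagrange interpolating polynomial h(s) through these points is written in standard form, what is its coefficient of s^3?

-3

Build the Lagrange basis polynomials:
L_0(s) = s(s - 1)(s - 2) / [-6] = -(1/6)s^3 + (1/2)s^2 - (1/3)s
L_1(s) = (s + 1)(s - 1)(s - 2) / [2] = (1/2)s^3 - s^2 - (1/2)s + 1
L_2(s) = (s + 1)s(s - 2) / [-2] = -(1/2)s^3 + (1/2)s^2 + s
L_3(s) = (s + 1)s(s - 1) / [6] = (1/6)s^3 - (1/6)s
h(s) = 12·L_0 + 4·L_1 + 0·L_2 + (-18)·L_3
Only the coefficient of s^3 is needed; take it from each L_i and combine:
12·(-1/6) + 4·(1/2) + 0·(-1/2) + (-18)·(1/6) = -3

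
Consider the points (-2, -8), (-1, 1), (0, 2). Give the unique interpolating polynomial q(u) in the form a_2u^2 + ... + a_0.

Build the Lagrange basis polynomials:
L_0(u) = (u + 1)u / [2] = (1/2)u^2 + (1/2)u
L_1(u) = (u + 2)u / [-1] = -u^2 - 2u
L_2(u) = (u + 2)(u + 1) / [2] = (1/2)u^2 + (3/2)u + 1
q(u) = (-8)·L_0 + 1·L_1 + 2·L_2
  (-8)·L_0(u) = -4u^2 - 4u
  1·L_1(u) = -u^2 - 2u
  2·L_2(u) = u^2 + 3u + 2
Adding term by term: -4u^2 - 3u + 2

q(u) = -4u^2 - 3u + 2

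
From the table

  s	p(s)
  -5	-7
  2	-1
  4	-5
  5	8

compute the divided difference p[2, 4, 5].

5

p[2,4] = (-5 - (-1)) / (4 - 2) = -2
p[4,5] = (8 - (-5)) / (5 - 4) = 13
p[2,4,5] = (13 - (-2)) / (5 - 2) = 5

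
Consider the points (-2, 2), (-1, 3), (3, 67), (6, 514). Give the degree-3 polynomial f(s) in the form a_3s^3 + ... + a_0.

f(s) = 2s^3 + 3s^2 - 4s - 2

L_0(s) = (s + 1)(s - 3)(s - 6) / [-40] = -(1/40)s^3 + (1/5)s^2 - (9/40)s - 9/20
L_1(s) = (s + 2)(s - 3)(s - 6) / [28] = (1/28)s^3 - (1/4)s^2 + 9/7
L_2(s) = (s + 2)(s + 1)(s - 6) / [-60] = -(1/60)s^3 + (1/20)s^2 + (4/15)s + 1/5
L_3(s) = (s + 2)(s + 1)(s - 3) / [168] = (1/168)s^3 - (1/24)s - 1/28
f(s) = 2·L_0 + 3·L_1 + 67·L_2 + 514·L_3
  2·L_0(s) = -(1/20)s^3 + (2/5)s^2 - (9/20)s - 9/10
  3·L_1(s) = (3/28)s^3 - (3/4)s^2 + 27/7
  67·L_2(s) = -(67/60)s^3 + (67/20)s^2 + (268/15)s + 67/5
  514·L_3(s) = (257/84)s^3 - (257/12)s - 257/14
Adding term by term: 2s^3 + 3s^2 - 4s - 2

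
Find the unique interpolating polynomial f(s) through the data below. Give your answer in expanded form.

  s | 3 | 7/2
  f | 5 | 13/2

f(s) = 3s - 4

L_0(s) = (s - 7/2) / [-1/2] = -2s + 7
L_1(s) = (s - 3) / [1/2] = 2s - 6
f(s) = 5·L_0 + (13/2)·L_1
  5·L_0(s) = -10s + 35
  (13/2)·L_1(s) = 13s - 39
Adding term by term: 3s - 4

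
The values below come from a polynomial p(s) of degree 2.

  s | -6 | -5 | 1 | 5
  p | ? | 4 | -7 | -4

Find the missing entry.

917/120

The 3 known values determine p uniquely (degree ≤ 2).
Evaluate each Lagrange basis at s = -6:
L_0(-6) = (-7)·(-11)/[(-6)·(-10)] = 77/60
L_1(-6) = (-1)·(-11)/[(6)·(-4)] = -11/24
L_2(-6) = (-1)·(-7)/[(10)·(4)] = 7/40
Sum: 4·(77/60) + (-7)·(-11/24) + (-4)·(7/40) = 917/120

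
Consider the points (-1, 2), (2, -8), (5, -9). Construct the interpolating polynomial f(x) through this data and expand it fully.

Build the Lagrange basis polynomials:
L_0(x) = (x - 2)(x - 5) / [18] = (1/18)x^2 - (7/18)x + 5/9
L_1(x) = (x + 1)(x - 5) / [-9] = -(1/9)x^2 + (4/9)x + 5/9
L_2(x) = (x + 1)(x - 2) / [18] = (1/18)x^2 - (1/18)x - 1/9
f(x) = 2·L_0 + (-8)·L_1 + (-9)·L_2
  2·L_0(x) = (1/9)x^2 - (7/9)x + 10/9
  (-8)·L_1(x) = (8/9)x^2 - (32/9)x - 40/9
  (-9)·L_2(x) = -(1/2)x^2 + (1/2)x + 1
Adding term by term: (1/2)x^2 - (23/6)x - 7/3

f(x) = (1/2)x^2 - (23/6)x - 7/3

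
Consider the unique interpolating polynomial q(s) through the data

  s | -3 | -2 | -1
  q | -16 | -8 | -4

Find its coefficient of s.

-2

Build the Lagrange basis polynomials:
L_0(s) = (s + 2)(s + 1) / [2] = (1/2)s^2 + (3/2)s + 1
L_1(s) = (s + 3)(s + 1) / [-1] = -s^2 - 4s - 3
L_2(s) = (s + 3)(s + 2) / [2] = (1/2)s^2 + (5/2)s + 3
q(s) = (-16)·L_0 + (-8)·L_1 + (-4)·L_2
Only the coefficient of s is needed; take it from each L_i and combine:
(-16)·(3/2) + (-8)·(-4) + (-4)·(5/2) = -2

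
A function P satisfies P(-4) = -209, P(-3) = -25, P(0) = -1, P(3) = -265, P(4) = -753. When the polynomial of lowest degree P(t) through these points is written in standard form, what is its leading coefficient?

-2

Build the Lagrange basis polynomials:
L_0(t) = (t + 3)t(t - 3)(t - 4) / [224] = (1/224)t^4 - (1/56)t^3 - (9/224)t^2 + (9/56)t
L_1(t) = (t + 4)t(t - 3)(t - 4) / [-126] = -(1/126)t^4 + (1/42)t^3 + (8/63)t^2 - (8/21)t
L_2(t) = (t + 4)(t + 3)(t - 3)(t - 4) / [144] = (1/144)t^4 - (25/144)t^2 + 1
L_3(t) = (t + 4)(t + 3)t(t - 4) / [-126] = -(1/126)t^4 - (1/42)t^3 + (8/63)t^2 + (8/21)t
L_4(t) = (t + 4)(t + 3)t(t - 3) / [224] = (1/224)t^4 + (1/56)t^3 - (9/224)t^2 - (9/56)t
P(t) = (-209)·L_0 + (-25)·L_1 + (-1)·L_2 + (-265)·L_3 + (-753)·L_4
Only the coefficient of t^4 is needed; take it from each L_i and combine:
(-209)·(1/224) + (-25)·(-1/126) + (-1)·(1/144) + (-265)·(-1/126) + (-753)·(1/224) = -2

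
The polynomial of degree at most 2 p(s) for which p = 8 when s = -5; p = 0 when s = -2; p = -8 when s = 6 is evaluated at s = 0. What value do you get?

Using Newton's divided-difference form:
p[-5,-2] = (0 - 8) / (-2 - (-5)) = -8/3
p[-2,6] = (-8 - 0) / (6 - (-2)) = -1
p[-5,-2,6] = (-1 - (-8/3)) / (6 - (-5)) = 5/33
p(0) = 8 + (-8/3)·(5) + (5/33)·(5)·(2) = -42/11

-42/11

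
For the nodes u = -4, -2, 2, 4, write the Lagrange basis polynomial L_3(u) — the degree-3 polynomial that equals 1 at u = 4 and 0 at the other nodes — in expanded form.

L_3(u) = (1/96)u^3 + (1/24)u^2 - (1/24)u - 1/6

L_3(u) = (u + 4)(u + 2)(u - 2) / [(8)·(6)·(2)]
       = (u^3 + 4u^2 - 4u - 16) / (96)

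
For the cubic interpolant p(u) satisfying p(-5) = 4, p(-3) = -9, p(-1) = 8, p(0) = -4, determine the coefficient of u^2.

-153/10

Build the Lagrange basis polynomials:
L_0(u) = (u + 3)(u + 1)u / [-40] = -(1/40)u^3 - (1/10)u^2 - (3/40)u
L_1(u) = (u + 5)(u + 1)u / [12] = (1/12)u^3 + (1/2)u^2 + (5/12)u
L_2(u) = (u + 5)(u + 3)u / [-8] = -(1/8)u^3 - u^2 - (15/8)u
L_3(u) = (u + 5)(u + 3)(u + 1) / [15] = (1/15)u^3 + (3/5)u^2 + (23/15)u + 1
p(u) = 4·L_0 + (-9)·L_1 + 8·L_2 + (-4)·L_3
Only the coefficient of u^2 is needed; take it from each L_i and combine:
4·(-1/10) + (-9)·(1/2) + 8·(-1) + (-4)·(3/5) = -153/10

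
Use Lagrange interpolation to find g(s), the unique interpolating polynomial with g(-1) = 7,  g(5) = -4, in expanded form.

g(s) = -(11/6)s + 31/6

Build the Lagrange basis polynomials:
L_0(s) = (s - 5) / [-6] = -(1/6)s + 5/6
L_1(s) = (s + 1) / [6] = (1/6)s + 1/6
g(s) = 7·L_0 + (-4)·L_1
  7·L_0(s) = -(7/6)s + 35/6
  (-4)·L_1(s) = -(2/3)s - 2/3
Adding term by term: -(11/6)s + 31/6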